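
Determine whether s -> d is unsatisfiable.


Truth table over {d, s}:
d | s | φ
---------
F | F | T
T | F | T
F | T | F
T | T | T
Satisfying assignment at row 1: d=F, s=F gives T.

No, it is not a contradiction.


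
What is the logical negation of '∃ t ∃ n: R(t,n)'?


Negation flips each quantifier (∀↔∃) and negates the inner predicate.
¬(∃ t ∃ n: φ) = ∀ t ∀ n: ¬φ.

∀ t ∀ n: ¬(R(t,n))


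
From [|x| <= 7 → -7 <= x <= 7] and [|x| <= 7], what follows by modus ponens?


Modus ponens: from (P → Q) and P, infer Q.
P = '|x| <= 7' is asserted, and P → Q holds, so Q follows.

-7 <= x <= 7.


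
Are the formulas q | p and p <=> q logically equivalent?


Compare truth tables:
p | q | φ | ψ
-------------
False | False | False | True
True | False | True | False
False | True | True | False
True | True | True | True
They differ at row 1 (p=False, q=False): φ=False but ψ=True.

No, they are not logically equivalent.


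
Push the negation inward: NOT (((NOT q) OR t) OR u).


De Morgan: the negation of a disjunction is the conjunction of the negations.
Distribute NOT across OR, flipping it to AND, and negate each literal.

(q AND (NOT t)) AND (NOT u)


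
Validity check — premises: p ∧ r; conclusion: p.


This matches the form of conjunction elimination: the conclusion follows in every model of the premises.

Valid.


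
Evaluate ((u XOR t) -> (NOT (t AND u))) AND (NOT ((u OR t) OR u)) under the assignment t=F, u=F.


Substitute t=F, u=F:
u XOR t = F XOR F = F
t AND u = F AND F = F
NOT (t AND u) = T
(u XOR t) -> (NOT (t AND u)) = F -> T = T
u OR t = F OR F = F
(u OR t) OR u = F OR F = F
NOT ((u OR t) OR u) = T
((u XOR t) -> (NOT (t AND u))) AND (NOT ((u OR t) OR u)) = T AND T = T

T


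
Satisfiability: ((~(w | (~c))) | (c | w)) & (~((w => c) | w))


Check all 4 assignments over {c, w}:
c | w | φ
---------
False | False | False
True | False | False
False | True | False
True | True | False
No assignment makes the formula true.

Unsatisfiable.


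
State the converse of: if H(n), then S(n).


The converse of (P → Q) is (Q → P). It is not in general equivalent to the original.
Here P = 'H(n)' and Q = 'S(n)'.

If S(n), then H(n).


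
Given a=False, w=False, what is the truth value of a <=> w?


Biconditional is true when both operands have the same truth value.
Substitute: a=False, w=False.
False <=> False evaluates to True.

True


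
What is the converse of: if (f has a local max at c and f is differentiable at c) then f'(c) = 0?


The converse of (P → Q) is (Q → P). It is not in general equivalent to the original.
Here P = '(f has a local max at c and f is differentiable at c)' and Q = 'f'(c) = 0'.

If f'(c) = 0, then (f has a local max at c and f is differentiable at c).


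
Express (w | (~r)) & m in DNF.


Step 1: Distribute ∧ over ∨: (w ∨ (¬r)) ∧ m = (w ∧ m) ∨ ((¬r) ∧ m).

(w & m) | ((~r) & m)


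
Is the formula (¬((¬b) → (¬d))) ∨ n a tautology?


Build the truth table over {b, d, n}:
b | d | n | φ
-------------
F | F | F | F
T | F | F | F
F | T | F | T
T | T | F | F
F | F | T | T
T | F | T | T
F | T | T | T
T | T | T | T
Counterexample at row 1: with b=F, d=F, n=F, the formula is F.

No, it is not a tautology.


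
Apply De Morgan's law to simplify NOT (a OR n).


De Morgan: the negation of a disjunction is the conjunction of the negations.
Distribute NOT across OR, flipping it to AND, and negate each literal.

(NOT a) AND (NOT n)


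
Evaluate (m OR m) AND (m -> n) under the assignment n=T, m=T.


Substitute n=T, m=T:
m OR m = T OR T = T
m -> n = T -> T = T
(m OR m) AND (m -> n) = T AND T = T

T


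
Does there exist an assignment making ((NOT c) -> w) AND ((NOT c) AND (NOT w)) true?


Check all 4 assignments over {c, w}:
c | w | φ
---------
F | F | F
T | F | F
F | T | F
T | T | F
No assignment makes the formula true.

Unsatisfiable.


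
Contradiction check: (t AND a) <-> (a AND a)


Truth table over {a, t}:
a | t | φ
---------
F | F | T
T | F | F
F | T | T
T | T | T
Satisfying assignment at row 1: a=F, t=F gives T.

No, it is not a contradiction.


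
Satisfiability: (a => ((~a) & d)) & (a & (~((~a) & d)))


Check all 4 assignments over {a, d}:
a | d | φ
---------
False | False | False
True | False | False
False | True | False
True | True | False
No assignment makes the formula true.

Unsatisfiable.


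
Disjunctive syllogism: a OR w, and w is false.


Disjunctive syllogism: from (P ∨ Q) and ¬P, infer Q.
One disjunct, 'w', is ruled out; the other must hold.

a


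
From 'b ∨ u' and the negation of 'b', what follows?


Disjunctive syllogism: from (P ∨ Q) and ¬P, infer Q.
One disjunct, 'b', is ruled out; the other must hold.

u


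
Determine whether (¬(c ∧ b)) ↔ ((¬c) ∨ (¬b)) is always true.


Build the truth table over {b, c}:
b | c | φ
---------
F | F | T
T | F | T
F | T | T
T | T | T
Every row evaluates to true.

Yes, it is a tautology.


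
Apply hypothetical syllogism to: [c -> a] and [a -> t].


Hypothetical syllogism: from (P → Q) and (Q → R), infer (P → R).
Chain the two implications through the shared middle term 'a'.

c -> t


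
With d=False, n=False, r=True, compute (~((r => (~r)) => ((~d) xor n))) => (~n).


Substitute d=False, n=False, r=True:
~r = False
r => (~r) = True => False = False
~d = True
(~d) xor n = True xor False = True
(r => (~r)) => ((~d) xor n) = False => True = True
~((r => (~r)) => ((~d) xor n)) = False
~n = True
(~((r => (~r)) => ((~d) xor n))) => (~n) = False => True = True

True


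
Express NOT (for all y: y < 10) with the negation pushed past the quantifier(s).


¬(for all x: φ) = there exists x: ¬φ, and ¬(there exists x: φ) = for all x: ¬φ.
Apply to the universal statement.

there exists y: NOT(y < 10)


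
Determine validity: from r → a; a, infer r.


This is affirming the consequent (fallacy). There exist truth assignments where the premises are all true but the conclusion is false.

Invalid.


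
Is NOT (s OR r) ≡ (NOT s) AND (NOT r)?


Compare truth tables:
r | s | φ | ψ
-------------
F | F | T | T
T | F | F | F
F | T | F | F
T | T | F | F
The columns φ and ψ agree on every row.

Yes, they are logically equivalent.


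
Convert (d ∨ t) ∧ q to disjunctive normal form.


Step 1: Distribute ∧ over ∨: (d ∨ t) ∧ q = (d ∧ q) ∨ (t ∧ q).

(d ∧ q) ∨ (t ∧ q)


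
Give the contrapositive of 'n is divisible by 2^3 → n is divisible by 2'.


The contrapositive of (P → Q) is (¬Q → ¬P); it is logically equivalent to the original.
Here P = 'n is divisible by 2^3' and Q = 'n is divisible by 2'.

If not (n is divisible by 2), then not (n is divisible by 2^3).


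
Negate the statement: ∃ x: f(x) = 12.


¬(∀ x: φ) = ∃ x: ¬φ, and ¬(∃ x: φ) = ∀ x: ¬φ.
Apply to the existential statement.

∀ x: ¬(f(x) = 12)


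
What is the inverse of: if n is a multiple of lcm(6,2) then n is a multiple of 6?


The inverse of (P → Q) is (¬P → ¬Q). It is equivalent to the converse, not to the original.
Here P = 'n is a multiple of lcm(6,2)' and Q = 'n is a multiple of 6'.

If not (n is a multiple of lcm(6,2)), then not (n is a multiple of 6).


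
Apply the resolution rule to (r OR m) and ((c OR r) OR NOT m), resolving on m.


The clauses contain complementary literals m and NOTm.
Resolution eliminates this pair and disjoins the remaining literals (merging duplicates).

(r OR c)


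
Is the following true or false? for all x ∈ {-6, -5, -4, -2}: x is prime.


Evaluate the predicate on each element: -6:F, -5:F, -4:F, -2:F.
Counterexample x = -6 fails the predicate.

F


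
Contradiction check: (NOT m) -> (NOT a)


Truth table over {a, m}:
a | m | φ
---------
F | F | T
T | F | F
F | T | T
T | T | T
Satisfying assignment at row 1: a=F, m=F gives T.

No, it is not a contradiction.


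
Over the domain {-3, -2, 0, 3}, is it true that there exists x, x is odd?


Evaluate the predicate on each element: -3:T, -2:F, 0:F, 3:T.
Witness x = -3 satisfies the predicate.

T


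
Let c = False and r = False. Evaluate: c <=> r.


Biconditional is true when both operands have the same truth value.
Substitute: c=False, r=False.
False <=> False evaluates to True.

True


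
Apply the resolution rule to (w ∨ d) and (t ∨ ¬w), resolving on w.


The clauses contain complementary literals w and ¬w.
Resolution eliminates this pair and disjoins the remaining literals (merging duplicates).

(d ∨ t)


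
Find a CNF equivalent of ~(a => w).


Step 1: Rewrite a → w as ¬a ∨ w.
Step 2: Negate: ¬(¬a ∨ w) = a ∧ ¬w (De Morgan + double negation).

a & (~w)


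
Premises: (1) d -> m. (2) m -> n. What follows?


Hypothetical syllogism: from (P → Q) and (Q → R), infer (P → R).
Chain the two implications through the shared middle term 'm'.

d -> n


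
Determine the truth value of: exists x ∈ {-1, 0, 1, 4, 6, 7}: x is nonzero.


Evaluate the predicate on each element: -1:True, 0:False, 1:True, 4:True, 6:True, 7:True.
Witness x = -1 satisfies the predicate.

True


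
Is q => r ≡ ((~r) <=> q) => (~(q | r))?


Compare truth tables:
q | r | φ | ψ
-------------
False | False | True | True
True | False | False | False
False | True | True | False
True | True | True | True
They differ at row 3 (q=False, r=True): φ=True but ψ=False.

No, they are not logically equivalent.


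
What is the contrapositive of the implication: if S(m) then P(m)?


The contrapositive of (P → Q) is (¬Q → ¬P); it is logically equivalent to the original.
Here P = 'S(m)' and Q = 'P(m)'.

If not (P(m)), then not (S(m)).


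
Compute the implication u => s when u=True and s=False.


Implication is false only when antecedent is true and consequent is false.
Substitute: u=True, s=False.
True => False evaluates to False.

False


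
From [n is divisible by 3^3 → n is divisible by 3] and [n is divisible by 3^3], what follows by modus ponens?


Modus ponens: from (P → Q) and P, infer Q.
P = 'n is divisible by 3^3' is asserted, and P → Q holds, so Q follows.

n is divisible by 3.


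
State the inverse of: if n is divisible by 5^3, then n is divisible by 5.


The inverse of (P → Q) is (¬P → ¬Q). It is equivalent to the converse, not to the original.
Here P = 'n is divisible by 5^3' and Q = 'n is divisible by 5'.

If not (n is divisible by 5^3), then not (n is divisible by 5).


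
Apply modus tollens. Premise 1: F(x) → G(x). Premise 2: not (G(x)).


Modus tollens: from (P → Q) and ¬Q, infer ¬P.
Q = 'G(x)' is denied; since P → Q, P must also fail.

Not (F(x)).


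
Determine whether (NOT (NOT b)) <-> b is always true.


Build the truth table over {b}:
b | φ
-----
F | T
T | T
Every row evaluates to true.

Yes, it is a tautology.


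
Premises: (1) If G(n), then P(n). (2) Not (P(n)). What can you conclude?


Modus tollens: from (P → Q) and ¬Q, infer ¬P.
Q = 'P(n)' is denied; since P → Q, P must also fail.

Not (G(n)).


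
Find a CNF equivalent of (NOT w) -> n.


Step 1: Rewrite (¬w) → n as ¬(¬w) ∨ n.
Step 2: Eliminate any double negations (¬¬X = X).

w OR n


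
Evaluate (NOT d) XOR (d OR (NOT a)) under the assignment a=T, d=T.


Substitute a=T, d=T:
NOT d = F
NOT a = F
d OR (NOT a) = T OR F = T
(NOT d) XOR (d OR (NOT a)) = F XOR T = T

T


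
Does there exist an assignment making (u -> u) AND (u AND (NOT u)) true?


Check all 2 assignments over {u}:
u | φ
-----
F | F
T | F
No assignment makes the formula true.

Unsatisfiable.


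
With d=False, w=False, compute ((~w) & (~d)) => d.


Substitute d=False, w=False:
~w = True
~d = True
(~w) & (~d) = True & True = True
((~w) & (~d)) => d = True => False = False

False


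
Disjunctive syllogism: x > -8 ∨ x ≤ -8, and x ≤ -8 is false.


Disjunctive syllogism: from (P ∨ Q) and ¬P, infer Q.
One disjunct, 'x ≤ -8', is ruled out; the other must hold.

x > -8


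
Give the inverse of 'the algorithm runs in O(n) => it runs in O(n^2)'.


The inverse of (P → Q) is (¬P → ¬Q). It is equivalent to the converse, not to the original.
Here P = 'the algorithm runs in O(n)' and Q = 'it runs in O(n^2)'.

If not (the algorithm runs in O(n)), then not (it runs in O(n^2)).


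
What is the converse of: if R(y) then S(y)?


The converse of (P → Q) is (Q → P). It is not in general equivalent to the original.
Here P = 'R(y)' and Q = 'S(y)'.

If S(y), then R(y).


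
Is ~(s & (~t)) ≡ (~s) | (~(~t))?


Compare truth tables:
s | t | φ | ψ
-------------
False | False | True | True
True | False | False | False
False | True | True | True
True | True | True | True
The columns φ and ψ agree on every row.

Yes, they are logically equivalent.


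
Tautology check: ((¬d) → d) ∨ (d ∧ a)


Build the truth table over {a, d}:
a | d | φ
---------
F | F | F
T | F | F
F | T | T
T | T | T
Counterexample at row 1: with a=F, d=F, the formula is F.

No, it is not a tautology.


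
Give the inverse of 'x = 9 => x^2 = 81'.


The inverse of (P → Q) is (¬P → ¬Q). It is equivalent to the converse, not to the original.
Here P = 'x = 9' and Q = 'x^2 = 81'.

If not (x = 9), then not (x^2 = 81).


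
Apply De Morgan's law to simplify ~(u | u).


De Morgan: the negation of a disjunction is the conjunction of the negations.
Distribute ~ across |, flipping it to &, and negate each literal.

(~u) & (~u)


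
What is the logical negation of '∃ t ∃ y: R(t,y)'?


Negation flips each quantifier (∀↔∃) and negates the inner predicate.
¬(∃ t ∃ y: φ) = ∀ t ∀ y: ¬φ.

∀ t ∀ y: ¬(R(t,y))


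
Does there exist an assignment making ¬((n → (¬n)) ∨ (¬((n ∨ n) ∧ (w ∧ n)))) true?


Search for a satisfying assignment over {n, w}.
Try n=T, w=T: the formula evaluates to T.
A satisfying assignment exists.

Satisfiable.


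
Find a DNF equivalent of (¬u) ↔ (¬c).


Step 1: (¬u) ↔ (¬c) is true exactly when both agree: ((¬u) ∧ (¬c)) ∨ (¬(¬u) ∧ ¬(¬c)).
Step 2: Eliminate any double negations (¬¬X = X).

((¬u) ∧ (¬c)) ∨ (u ∧ c)


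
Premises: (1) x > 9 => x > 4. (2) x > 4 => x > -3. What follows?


Hypothetical syllogism: from (P → Q) and (Q → R), infer (P → R).
Chain the two implications through the shared middle term 'x > 4'.

x > 9 => x > -3


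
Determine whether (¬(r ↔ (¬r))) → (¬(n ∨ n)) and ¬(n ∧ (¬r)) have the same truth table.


Compare truth tables:
n | r | φ | ψ
-------------
F | F | T | T
T | F | F | F
F | T | T | T
T | T | F | T
They differ at row 4 (n=T, r=T): φ=F but ψ=T.

No, they are not logically equivalent.


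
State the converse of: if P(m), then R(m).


The converse of (P → Q) is (Q → P). It is not in general equivalent to the original.
Here P = 'P(m)' and Q = 'R(m)'.

If R(m), then P(m).


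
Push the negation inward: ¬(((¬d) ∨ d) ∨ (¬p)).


De Morgan: the negation of a disjunction is the conjunction of the negations.
Distribute ¬ across ∨, flipping it to ∧, and negate each literal.

(d ∧ (¬d)) ∧ p


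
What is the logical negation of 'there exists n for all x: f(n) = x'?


Negation flips each quantifier (∀↔∃) and negates the inner predicate.
¬(there exists n for all x: φ) = for all n there exists x: ¬φ.

for all n there exists x: NOT(f(n) = x)


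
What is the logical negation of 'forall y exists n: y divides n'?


Negation flips each quantifier (∀↔∃) and negates the inner predicate.
¬(forall y exists n: φ) = exists y forall n: ¬φ.

exists y forall n: ~(y divides n)


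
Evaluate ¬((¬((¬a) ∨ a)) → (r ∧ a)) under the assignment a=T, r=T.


Substitute a=T, r=T:
¬a = F
(¬a) ∨ a = F ∨ T = T
¬((¬a) ∨ a) = F
r ∧ a = T ∧ T = T
(¬((¬a) ∨ a)) → (r ∧ a) = F → T = T
¬((¬((¬a) ∨ a)) → (r ∧ a)) = F

F


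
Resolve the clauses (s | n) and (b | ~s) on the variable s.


The clauses contain complementary literals s and ~s.
Resolution eliminates this pair and disjoins the remaining literals (merging duplicates).

(n | b)


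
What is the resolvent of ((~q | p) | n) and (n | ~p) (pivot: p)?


The clauses contain complementary literals p and ~p.
Resolution eliminates this pair and disjoins the remaining literals (merging duplicates).

(~q | n)


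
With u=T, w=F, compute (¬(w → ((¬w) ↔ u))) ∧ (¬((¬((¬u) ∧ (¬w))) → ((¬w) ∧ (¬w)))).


Substitute u=T, w=F:
… (earlier sub-steps elided)
¬u = F
¬w = T
(¬u) ∧ (¬w) = F ∧ T = F
¬((¬u) ∧ (¬w)) = T
¬w = T
¬w = T
(¬w) ∧ (¬w) = T ∧ T = T
(¬((¬u) ∧ (¬w))) → ((¬w) ∧ (¬w)) = T → T = T
¬((¬((¬u) ∧ (¬w))) → ((¬w) ∧ (¬w))) = F
(¬(w → ((¬w) ↔ u))) ∧ (¬((¬((¬u) ∧ (¬w))) → ((¬w) ∧ (¬w)))) = F ∧ F = F

F


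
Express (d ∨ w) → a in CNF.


Step 1: Rewrite as ¬(d ∨ w) ∨ a = (¬d ∧ ¬w) ∨ a.
Step 2: Distribute ∨ over ∧.

((¬d) ∨ a) ∧ ((¬w) ∨ a)


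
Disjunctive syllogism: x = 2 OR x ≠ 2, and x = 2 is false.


Disjunctive syllogism: from (P ∨ Q) and ¬P, infer Q.
One disjunct, 'x = 2', is ruled out; the other must hold.

x ≠ 2


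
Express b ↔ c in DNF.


Step 1: b ↔ c is true exactly when both agree: (b ∧ c) ∨ (¬b ∧ ¬c).

(b ∧ c) ∨ ((¬b) ∧ (¬c))


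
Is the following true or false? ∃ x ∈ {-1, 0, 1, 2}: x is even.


Evaluate the predicate on each element: -1:F, 0:T, 1:F, 2:T.
Witness x = 0 satisfies the predicate.

T


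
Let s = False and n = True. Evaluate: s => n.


Implication is false only when antecedent is true and consequent is false.
Substitute: s=False, n=True.
False => True evaluates to True.

True


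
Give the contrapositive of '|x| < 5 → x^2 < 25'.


The contrapositive of (P → Q) is (¬Q → ¬P); it is logically equivalent to the original.
Here P = '|x| < 5' and Q = 'x^2 < 25'.

If not (x^2 < 25), then not (|x| < 5).


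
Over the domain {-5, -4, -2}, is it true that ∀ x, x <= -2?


Evaluate the predicate on each element: -5:T, -4:T, -2:T.
Every element satisfies the predicate.

T


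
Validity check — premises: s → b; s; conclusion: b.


This matches the form of modus ponens: the conclusion follows in every model of the premises.

Valid.


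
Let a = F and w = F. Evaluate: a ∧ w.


Conjunction is true only when both operands are true.
Substitute: a=F, w=F.
F ∧ F evaluates to F.

F


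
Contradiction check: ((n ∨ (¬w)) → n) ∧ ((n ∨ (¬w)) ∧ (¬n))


Truth table over {n, w}:
n | w | φ
---------
F | F | F
T | F | F
F | T | F
T | T | F
Every row is false.

Yes, it is a contradiction.


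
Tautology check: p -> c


Build the truth table over {c, p}:
c | p | φ
---------
F | F | T
T | F | T
F | T | F
T | T | T
Counterexample at row 3: with c=F, p=T, the formula is F.

No, it is not a tautology.


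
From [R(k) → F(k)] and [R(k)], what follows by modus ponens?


Modus ponens: from (P → Q) and P, infer Q.
P = 'R(k)' is asserted, and P → Q holds, so Q follows.

F(k).


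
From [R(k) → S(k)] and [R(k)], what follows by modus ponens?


Modus ponens: from (P → Q) and P, infer Q.
P = 'R(k)' is asserted, and P → Q holds, so Q follows.

S(k).


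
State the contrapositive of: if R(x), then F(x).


The contrapositive of (P → Q) is (¬Q → ¬P); it is logically equivalent to the original.
Here P = 'R(x)' and Q = 'F(x)'.

If not (F(x)), then not (R(x)).


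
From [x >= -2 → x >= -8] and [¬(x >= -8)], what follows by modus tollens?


Modus tollens: from (P → Q) and ¬Q, infer ¬P.
Q = 'x >= -8' is denied; since P → Q, P must also fail.

Not (x >= -2).


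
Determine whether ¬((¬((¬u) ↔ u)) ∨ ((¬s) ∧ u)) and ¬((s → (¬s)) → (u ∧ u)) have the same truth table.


Compare truth tables:
s | u | φ | ψ
-------------
F | F | F | T
T | F | F | F
F | T | F | F
T | T | F | F
They differ at row 1 (s=F, u=F): φ=F but ψ=T.

No, they are not logically equivalent.


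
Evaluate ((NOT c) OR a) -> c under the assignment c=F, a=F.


Substitute c=F, a=F:
NOT c = T
(NOT c) OR a = T OR F = T
((NOT c) OR a) -> c = T -> F = F

F


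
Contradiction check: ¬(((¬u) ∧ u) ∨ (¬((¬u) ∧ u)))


Truth table over {u}:
u | φ
-----
F | F
T | F
Every row is false.

Yes, it is a contradiction.


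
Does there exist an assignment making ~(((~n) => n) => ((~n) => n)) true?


Check all 2 assignments over {n}:
n | φ
-----
False | False
True | False
No assignment makes the formula true.

Unsatisfiable.


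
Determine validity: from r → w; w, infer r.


This is affirming the consequent (fallacy). There exist truth assignments where the premises are all true but the conclusion is false.

Invalid.


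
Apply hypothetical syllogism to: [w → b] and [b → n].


Hypothetical syllogism: from (P → Q) and (Q → R), infer (P → R).
Chain the two implications through the shared middle term 'b'.

w → n


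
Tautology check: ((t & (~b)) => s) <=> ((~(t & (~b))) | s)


Build the truth table over {b, s, t}:
b | s | t | φ
-------------
False | False | False | True
True | False | False | True
False | True | False | True
True | True | False | True
False | False | True | True
True | False | True | True
False | True | True | True
True | True | True | True
Every row evaluates to true.

Yes, it is a tautology.


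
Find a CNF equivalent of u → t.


Step 1: Rewrite u → t as ¬u ∨ t.

(¬u) ∨ t


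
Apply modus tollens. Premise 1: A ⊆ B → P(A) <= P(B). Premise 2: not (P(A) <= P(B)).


Modus tollens: from (P → Q) and ¬Q, infer ¬P.
Q = 'P(A) <= P(B)' is denied; since P → Q, P must also fail.

Not (A ⊆ B).


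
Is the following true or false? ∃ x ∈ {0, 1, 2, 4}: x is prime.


Evaluate the predicate on each element: 0:F, 1:F, 2:T, 4:F.
Witness x = 2 satisfies the predicate.

T


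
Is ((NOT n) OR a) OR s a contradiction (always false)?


Truth table over {a, n, s}:
a | n | s | φ
-------------
F | F | F | T
T | F | F | T
F | T | F | F
T | T | F | T
F | F | T | T
T | F | T | T
F | T | T | T
T | T | T | T
Satisfying assignment at row 1: a=F, n=F, s=F gives T.

No, it is not a contradiction.


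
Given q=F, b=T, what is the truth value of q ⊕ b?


Exclusive or is true when exactly one operand is true.
Substitute: q=F, b=T.
F ⊕ T evaluates to T.

T


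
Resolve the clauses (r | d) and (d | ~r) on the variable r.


The clauses contain complementary literals r and ~r.
Resolution eliminates this pair and disjoins the remaining literals (merging duplicates).

d


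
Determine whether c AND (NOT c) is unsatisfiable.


Truth table over {c}:
c | φ
-----
F | F
T | F
Every row is false.

Yes, it is a contradiction.


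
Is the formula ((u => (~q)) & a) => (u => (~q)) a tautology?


Build the truth table over {a, q, u}:
a | q | u | φ
-------------
False | False | False | True
True | False | False | True
False | True | False | True
True | True | False | True
False | False | True | True
True | False | True | True
False | True | True | True
True | True | True | True
Every row evaluates to true.

Yes, it is a tautology.


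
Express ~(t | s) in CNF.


Step 1: Apply De Morgan: ¬(t ∨ s) = ¬t ∧ ¬s.

(~t) & (~s)


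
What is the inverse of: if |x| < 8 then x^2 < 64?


The inverse of (P → Q) is (¬P → ¬Q). It is equivalent to the converse, not to the original.
Here P = '|x| < 8' and Q = 'x^2 < 64'.

If not (|x| < 8), then not (x^2 < 64).


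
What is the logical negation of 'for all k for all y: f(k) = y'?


Negation flips each quantifier (∀↔∃) and negates the inner predicate.
¬(for all k for all y: φ) = there exists k there exists y: ¬φ.

there exists k there exists y: NOT(f(k) = y)


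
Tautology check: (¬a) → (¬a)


Build the truth table over {a}:
a | φ
-----
F | T
T | T
Every row evaluates to true.

Yes, it is a tautology.


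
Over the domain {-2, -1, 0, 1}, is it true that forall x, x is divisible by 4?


Evaluate the predicate on each element: -2:False, -1:False, 0:True, 1:False.
Counterexample x = -2 fails the predicate.

False


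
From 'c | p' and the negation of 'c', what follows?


Disjunctive syllogism: from (P ∨ Q) and ¬P, infer Q.
One disjunct, 'c', is ruled out; the other must hold.

p


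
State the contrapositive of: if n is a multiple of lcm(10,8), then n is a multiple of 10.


The contrapositive of (P → Q) is (¬Q → ¬P); it is logically equivalent to the original.
Here P = 'n is a multiple of lcm(10,8)' and Q = 'n is a multiple of 10'.

If not (n is a multiple of 10), then not (n is a multiple of lcm(10,8)).


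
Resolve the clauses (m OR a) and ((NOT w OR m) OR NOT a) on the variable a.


The clauses contain complementary literals a and NOTa.
Resolution eliminates this pair and disjoins the remaining literals (merging duplicates).

(m OR NOT w)


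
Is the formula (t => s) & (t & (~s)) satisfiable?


Check all 4 assignments over {s, t}:
s | t | φ
---------
False | False | False
True | False | False
False | True | False
True | True | False
No assignment makes the formula true.

Unsatisfiable.


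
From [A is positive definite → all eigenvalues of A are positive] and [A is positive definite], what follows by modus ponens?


Modus ponens: from (P → Q) and P, infer Q.
P = 'A is positive definite' is asserted, and P → Q holds, so Q follows.

all eigenvalues of A are positive.


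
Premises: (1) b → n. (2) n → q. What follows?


Hypothetical syllogism: from (P → Q) and (Q → R), infer (P → R).
Chain the two implications through the shared middle term 'n'.

b → q


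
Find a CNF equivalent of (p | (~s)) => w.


Step 1: Rewrite as ¬(p ∨ (¬s)) ∨ w = (¬p ∧ ¬(¬s)) ∨ w.
Step 2: Distribute ∨ over ∧.
Step 3: Eliminate any double negations (¬¬X = X).

((~p) | w) & (s | w)


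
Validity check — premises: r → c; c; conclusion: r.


This is affirming the consequent (fallacy). There exist truth assignments where the premises are all true but the conclusion is false.

Invalid.


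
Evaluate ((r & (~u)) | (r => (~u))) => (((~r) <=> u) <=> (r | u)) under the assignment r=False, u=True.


Substitute r=False, u=True:
~u = False
r & (~u) = False & False = False
~u = False
r => (~u) = False => False = True
(r & (~u)) | (r => (~u)) = False | True = True
~r = True
(~r) <=> u = True <=> True = True
r | u = False | True = True
((~r) <=> u) <=> (r | u) = True <=> True = True
((r & (~u)) | (r => (~u))) => (((~r) <=> u) <=> (r | u)) = True => True = True

True


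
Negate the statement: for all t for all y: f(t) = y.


Negation flips each quantifier (∀↔∃) and negates the inner predicate.
¬(for all t for all y: φ) = there exists t there exists y: ¬φ.

there exists t there exists y: NOT(f(t) = y)


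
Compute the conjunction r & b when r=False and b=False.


Conjunction is true only when both operands are true.
Substitute: r=False, b=False.
False & False evaluates to False.

False


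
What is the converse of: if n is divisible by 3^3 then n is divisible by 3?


The converse of (P → Q) is (Q → P). It is not in general equivalent to the original.
Here P = 'n is divisible by 3^3' and Q = 'n is divisible by 3'.

If n is divisible by 3, then n is divisible by 3^3.


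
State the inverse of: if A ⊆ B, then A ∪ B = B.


The inverse of (P → Q) is (¬P → ¬Q). It is equivalent to the converse, not to the original.
Here P = 'A ⊆ B' and Q = 'A ∪ B = B'.

If not (A ⊆ B), then not (A ∪ B = B).


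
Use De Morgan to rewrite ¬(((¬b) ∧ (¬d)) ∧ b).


De Morgan: the negation of a conjunction is the disjunction of the negations.
Distribute ¬ across ∧, flipping it to ∨, and negate each literal.

(b ∨ d) ∨ (¬b)


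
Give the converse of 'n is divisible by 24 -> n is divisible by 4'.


The converse of (P → Q) is (Q → P). It is not in general equivalent to the original.
Here P = 'n is divisible by 24' and Q = 'n is divisible by 4'.

If n is divisible by 4, then n is divisible by 24.


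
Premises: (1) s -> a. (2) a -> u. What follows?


Hypothetical syllogism: from (P → Q) and (Q → R), infer (P → R).
Chain the two implications through the shared middle term 'a'.

s -> u


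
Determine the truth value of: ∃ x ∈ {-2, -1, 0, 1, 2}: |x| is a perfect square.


Evaluate the predicate on each element: -2:F, -1:T, 0:T, 1:T, 2:F.
Witness x = -1 satisfies the predicate.

T


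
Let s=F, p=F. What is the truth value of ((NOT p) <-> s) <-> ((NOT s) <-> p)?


Substitute s=F, p=F:
NOT p = T
(NOT p) <-> s = T <-> F = F
NOT s = T
(NOT s) <-> p = T <-> F = F
((NOT p) <-> s) <-> ((NOT s) <-> p) = F <-> F = T

T


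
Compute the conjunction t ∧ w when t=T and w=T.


Conjunction is true only when both operands are true.
Substitute: t=T, w=T.
T ∧ T evaluates to T.

T


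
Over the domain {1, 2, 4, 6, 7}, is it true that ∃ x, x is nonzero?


Evaluate the predicate on each element: 1:T, 2:T, 4:T, 6:T, 7:T.
Witness x = 1 satisfies the predicate.

T


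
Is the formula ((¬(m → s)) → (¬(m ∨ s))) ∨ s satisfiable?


Search for a satisfying assignment over {m, s}.
Try m=F, s=F: the formula evaluates to T.
A satisfying assignment exists.

Satisfiable.


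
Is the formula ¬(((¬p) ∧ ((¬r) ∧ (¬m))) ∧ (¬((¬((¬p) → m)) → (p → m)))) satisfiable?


Search for a satisfying assignment over {m, p, r}.
Try m=F, p=F, r=F: the formula evaluates to T.
A satisfying assignment exists.

Satisfiable.


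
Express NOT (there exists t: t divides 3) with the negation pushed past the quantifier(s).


¬(for all x: φ) = there exists x: ¬φ, and ¬(there exists x: φ) = for all x: ¬φ.
Apply to the existential statement.

for all t: NOT(t divides 3)


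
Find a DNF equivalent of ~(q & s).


Step 1: Apply De Morgan: ¬(q ∧ s) = ¬q ∨ ¬s.

(~q) | (~s)


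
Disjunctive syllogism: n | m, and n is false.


Disjunctive syllogism: from (P ∨ Q) and ¬P, infer Q.
One disjunct, 'n', is ruled out; the other must hold.

m


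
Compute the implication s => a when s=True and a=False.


Implication is false only when antecedent is true and consequent is false.
Substitute: s=True, a=False.
True => False evaluates to False.

False


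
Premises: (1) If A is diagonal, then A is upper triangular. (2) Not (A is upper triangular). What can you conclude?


Modus tollens: from (P → Q) and ¬Q, infer ¬P.
Q = 'A is upper triangular' is denied; since P → Q, P must also fail.

Not (A is diagonal).


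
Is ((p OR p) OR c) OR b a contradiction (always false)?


Truth table over {b, c, p}:
b | c | p | φ
-------------
F | F | F | F
T | F | F | T
F | T | F | T
T | T | F | T
F | F | T | T
T | F | T | T
F | T | T | T
T | T | T | T
Satisfying assignment at row 2: b=T, c=F, p=F gives T.

No, it is not a contradiction.


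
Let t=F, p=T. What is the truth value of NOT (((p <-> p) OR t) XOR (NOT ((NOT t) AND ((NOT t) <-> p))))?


Substitute t=F, p=T:
p <-> p = T <-> T = T
(p <-> p) OR t = T OR F = T
NOT t = T
NOT t = T
(NOT t) <-> p = T <-> T = T
(NOT t) AND ((NOT t) <-> p) = T AND T = T
NOT ((NOT t) AND ((NOT t) <-> p)) = F
((p <-> p) OR t) XOR (NOT ((NOT t) AND ((NOT t) <-> p))) = T XOR F = T
NOT (((p <-> p) OR t) XOR (NOT ((NOT t) AND ((NOT t) <-> p)))) = F

F


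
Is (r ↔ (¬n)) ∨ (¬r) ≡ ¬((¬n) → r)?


Compare truth tables:
n | r | φ | ψ
-------------
F | F | T | T
T | F | T | F
F | T | T | F
T | T | F | F
They differ at row 2 (n=T, r=F): φ=T but ψ=F.

No, they are not logically equivalent.


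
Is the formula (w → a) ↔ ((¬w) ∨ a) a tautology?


Build the truth table over {a, w}:
a | w | φ
---------
F | F | T
T | F | T
F | T | T
T | T | T
Every row evaluates to true.

Yes, it is a tautology.


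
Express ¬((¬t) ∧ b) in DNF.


Step 1: Apply De Morgan: ¬((¬t) ∧ b) = ¬(¬t) ∨ ¬b.
Step 2: Eliminate any double negations (¬¬X = X).

t ∨ (¬b)


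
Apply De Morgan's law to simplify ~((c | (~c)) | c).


De Morgan: the negation of a disjunction is the conjunction of the negations.
Distribute ~ across |, flipping it to &, and negate each literal.

((~c) & c) & (~c)


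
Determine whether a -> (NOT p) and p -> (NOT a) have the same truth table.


Compare truth tables:
a | p | φ | ψ
-------------
F | F | T | T
T | F | T | T
F | T | T | T
T | T | F | F
The columns φ and ψ agree on every row.

Yes, they are logically equivalent.


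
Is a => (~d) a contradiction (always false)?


Truth table over {a, d}:
a | d | φ
---------
False | False | True
True | False | True
False | True | True
True | True | False
Satisfying assignment at row 1: a=False, d=False gives True.

No, it is not a contradiction.


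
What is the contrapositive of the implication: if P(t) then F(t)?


The contrapositive of (P → Q) is (¬Q → ¬P); it is logically equivalent to the original.
Here P = 'P(t)' and Q = 'F(t)'.

If not (F(t)), then not (P(t)).


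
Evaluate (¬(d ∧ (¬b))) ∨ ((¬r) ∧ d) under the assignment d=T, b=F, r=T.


Substitute d=T, b=F, r=T:
¬b = T
d ∧ (¬b) = T ∧ T = T
¬(d ∧ (¬b)) = F
¬r = F
(¬r) ∧ d = F ∧ T = F
(¬(d ∧ (¬b))) ∨ ((¬r) ∧ d) = F ∨ F = F

F


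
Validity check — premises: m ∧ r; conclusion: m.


This matches the form of conjunction elimination: the conclusion follows in every model of the premises.

Valid.


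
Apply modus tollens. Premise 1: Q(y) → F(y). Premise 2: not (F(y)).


Modus tollens: from (P → Q) and ¬Q, infer ¬P.
Q = 'F(y)' is denied; since P → Q, P must also fail.

Not (Q(y)).


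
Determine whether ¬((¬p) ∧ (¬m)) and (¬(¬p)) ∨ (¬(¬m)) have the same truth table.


Compare truth tables:
m | p | φ | ψ
-------------
F | F | F | F
T | F | T | T
F | T | T | T
T | T | T | T
The columns φ and ψ agree on every row.

Yes, they are logically equivalent.


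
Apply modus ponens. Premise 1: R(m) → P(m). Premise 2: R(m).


Modus ponens: from (P → Q) and P, infer Q.
P = 'R(m)' is asserted, and P → Q holds, so Q follows.

P(m).


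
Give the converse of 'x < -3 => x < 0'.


The converse of (P → Q) is (Q → P). It is not in general equivalent to the original.
Here P = 'x < -3' and Q = 'x < 0'.

If x < 0, then x < -3.


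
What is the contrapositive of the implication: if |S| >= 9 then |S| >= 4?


The contrapositive of (P → Q) is (¬Q → ¬P); it is logically equivalent to the original.
Here P = '|S| >= 9' and Q = '|S| >= 4'.

If not (|S| >= 4), then not (|S| >= 9).


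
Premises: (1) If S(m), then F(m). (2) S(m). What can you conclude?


Modus ponens: from (P → Q) and P, infer Q.
P = 'S(m)' is asserted, and P → Q holds, so Q follows.

F(m).


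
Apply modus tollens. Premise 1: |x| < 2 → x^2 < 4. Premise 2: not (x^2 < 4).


Modus tollens: from (P → Q) and ¬Q, infer ¬P.
Q = 'x^2 < 4' is denied; since P → Q, P must also fail.

Not (|x| < 2).


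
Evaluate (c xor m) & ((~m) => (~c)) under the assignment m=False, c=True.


Substitute m=False, c=True:
c xor m = True xor False = True
~m = True
~c = False
(~m) => (~c) = True => False = False
(c xor m) & ((~m) => (~c)) = True & False = False

False


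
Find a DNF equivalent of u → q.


Step 1: Rewrite u → q as ¬u ∨ q.

(¬u) ∨ q


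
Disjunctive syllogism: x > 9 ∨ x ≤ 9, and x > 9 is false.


Disjunctive syllogism: from (P ∨ Q) and ¬P, infer Q.
One disjunct, 'x > 9', is ruled out; the other must hold.

x ≤ 9


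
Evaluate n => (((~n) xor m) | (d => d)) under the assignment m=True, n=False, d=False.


Substitute m=True, n=False, d=False:
~n = True
(~n) xor m = True xor True = False
d => d = False => False = True
((~n) xor m) | (d => d) = False | True = True
n => (((~n) xor m) | (d => d)) = False => True = True

True


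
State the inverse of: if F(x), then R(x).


The inverse of (P → Q) is (¬P → ¬Q). It is equivalent to the converse, not to the original.
Here P = 'F(x)' and Q = 'R(x)'.

If not (F(x)), then not (R(x)).


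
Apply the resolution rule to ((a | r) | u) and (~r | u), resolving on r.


The clauses contain complementary literals r and ~r.
Resolution eliminates this pair and disjoins the remaining literals (merging duplicates).

(a | u)


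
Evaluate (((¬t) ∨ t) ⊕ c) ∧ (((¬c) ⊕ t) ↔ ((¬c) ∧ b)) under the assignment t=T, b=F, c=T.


Substitute t=T, b=F, c=T:
¬t = F
(¬t) ∨ t = F ∨ T = T
((¬t) ∨ t) ⊕ c = T ⊕ T = F
¬c = F
(¬c) ⊕ t = F ⊕ T = T
¬c = F
(¬c) ∧ b = F ∧ F = F
((¬c) ⊕ t) ↔ ((¬c) ∧ b) = T ↔ F = F
(((¬t) ∨ t) ⊕ c) ∧ (((¬c) ⊕ t) ↔ ((¬c) ∧ b)) = F ∧ F = F

F


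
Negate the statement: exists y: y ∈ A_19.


¬(forall x: φ) = exists x: ¬φ, and ¬(exists x: φ) = forall x: ¬φ.
Apply to the existential statement.

forall y: ~(y ∈ A_19)


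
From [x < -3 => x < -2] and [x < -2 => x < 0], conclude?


Hypothetical syllogism: from (P → Q) and (Q → R), infer (P → R).
Chain the two implications through the shared middle term 'x < -2'.

x < -3 => x < 0


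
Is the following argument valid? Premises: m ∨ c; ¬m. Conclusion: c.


This matches the form of disjunctive syllogism: the conclusion follows in every model of the premises.

Valid.


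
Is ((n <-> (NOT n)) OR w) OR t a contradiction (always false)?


Truth table over {n, t, w}:
n | t | w | φ
-------------
F | F | F | F
T | F | F | F
F | T | F | T
T | T | F | T
F | F | T | T
T | F | T | T
F | T | T | T
T | T | T | T
Satisfying assignment at row 3: n=F, t=T, w=F gives T.

No, it is not a contradiction.


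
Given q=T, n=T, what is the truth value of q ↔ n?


Biconditional is true when both operands have the same truth value.
Substitute: q=T, n=T.
T ↔ T evaluates to T.

T


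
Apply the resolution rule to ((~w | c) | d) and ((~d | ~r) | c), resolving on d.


The clauses contain complementary literals d and ~d.
Resolution eliminates this pair and disjoins the remaining literals (merging duplicates).

((c | ~w) | ~r)


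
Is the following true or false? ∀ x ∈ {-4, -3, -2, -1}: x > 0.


Evaluate the predicate on each element: -4:F, -3:F, -2:F, -1:F.
Counterexample x = -4 fails the predicate.

F


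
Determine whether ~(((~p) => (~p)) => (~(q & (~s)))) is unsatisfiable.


Truth table over {p, q, s}:
p | q | s | φ
-------------
False | False | False | False
True | False | False | False
False | True | False | True
True | True | False | True
False | False | True | False
True | False | True | False
False | True | True | False
True | True | True | False
Satisfying assignment at row 3: p=False, q=True, s=False gives True.

No, it is not a contradiction.


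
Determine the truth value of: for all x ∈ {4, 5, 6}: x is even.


Evaluate the predicate on each element: 4:T, 5:F, 6:T.
Counterexample x = 5 fails the predicate.

F


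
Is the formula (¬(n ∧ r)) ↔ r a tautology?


Build the truth table over {n, r}:
n | r | φ
---------
F | F | F
T | F | F
F | T | T
T | T | F
Counterexample at row 1: with n=F, r=F, the formula is F.

No, it is not a tautology.


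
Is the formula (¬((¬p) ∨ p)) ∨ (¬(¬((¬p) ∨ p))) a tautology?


Build the truth table over {p}:
p | φ
-----
F | T
T | T
Every row evaluates to true.

Yes, it is a tautology.


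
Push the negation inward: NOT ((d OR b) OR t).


De Morgan: the negation of a disjunction is the conjunction of the negations.
Distribute NOT across OR, flipping it to AND, and negate each literal.

((NOT d) AND (NOT b)) AND (NOT t)
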